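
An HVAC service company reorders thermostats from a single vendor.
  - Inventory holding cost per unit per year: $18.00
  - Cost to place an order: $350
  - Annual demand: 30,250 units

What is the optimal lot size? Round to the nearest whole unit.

1,085 units

2DS/H = 2·30,250·350/18 = 1,176,388.89
EOQ = √1,176,388.89 ≈ 1,084.61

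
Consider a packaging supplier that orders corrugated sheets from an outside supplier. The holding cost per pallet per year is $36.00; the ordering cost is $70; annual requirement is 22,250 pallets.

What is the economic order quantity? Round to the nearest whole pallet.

EOQ = √(2DS/H) = √(2 × 22,250 × 70 / 36)
    = √(86,527.78) ≈ 294.16

294 pallets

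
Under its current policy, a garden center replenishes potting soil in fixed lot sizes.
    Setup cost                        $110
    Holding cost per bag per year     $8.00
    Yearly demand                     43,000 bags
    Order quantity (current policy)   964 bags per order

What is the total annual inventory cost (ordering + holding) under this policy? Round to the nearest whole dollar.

$8,763

Orders/yr = 43,000/964 = 44.606; ordering cost = 44.606 × $110 = $4,906.64
Average inventory = 964/2 = 482; holding cost = 482 × $8 = $3,856.00
Total = $4,906.64 + $3,856.00 = $8,762.64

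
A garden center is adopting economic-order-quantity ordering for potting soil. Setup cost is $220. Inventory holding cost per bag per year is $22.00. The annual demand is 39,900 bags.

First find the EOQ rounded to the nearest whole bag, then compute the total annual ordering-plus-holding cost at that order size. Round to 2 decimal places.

$19,652.79

Optimal lot size Q* = (2 × 39,900 × $220 / $22)^½ ≈ 893.31 → Q = 893 bags
Orders/yr = 39,900/893 = 44.681; ordering cost = 44.681 × $220 = $9,829.79
Average inventory = 893/2 = 446.5; holding cost = 446.5 × $22 = $9,823.00
Total = $9,829.79 + $9,823.00 = $19,652.79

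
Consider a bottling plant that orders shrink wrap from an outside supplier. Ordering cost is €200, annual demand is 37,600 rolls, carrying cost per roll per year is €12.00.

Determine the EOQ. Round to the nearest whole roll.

2DS/H = 2·37,600·200/12 = 1,253,333.33
EOQ = √1,253,333.33 ≈ 1,119.52

1,120 rolls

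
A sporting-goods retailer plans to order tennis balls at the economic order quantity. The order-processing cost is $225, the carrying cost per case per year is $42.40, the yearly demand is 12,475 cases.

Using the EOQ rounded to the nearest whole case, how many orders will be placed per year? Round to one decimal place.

34.3 orders per year

EOQ = √(2DS/H) = √(2 × 12,475 × 225 / 42.4)
    = √(132,399.76) ≈ 363.87 → Q = 364
N = D/Q = 12,475/364 ≈ 34.272 orders/yr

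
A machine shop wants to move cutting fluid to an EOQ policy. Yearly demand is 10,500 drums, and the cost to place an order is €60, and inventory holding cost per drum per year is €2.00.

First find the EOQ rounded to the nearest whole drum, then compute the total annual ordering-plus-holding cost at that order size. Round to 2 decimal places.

EOQ = √(2DS/H) = √(2 × 10,500 × 60 / 2)
    = √(630,000.00) ≈ 793.73 → Q = 794 drums
Orders/yr = 10,500/794 = 13.224; ordering cost = 13.224 × €60 = €793.45
Average inventory = 794/2 = 397; holding cost = 397 × €2 = €794.00
Total = €793.45 + €794.00 = €1,587.45

€1,587.45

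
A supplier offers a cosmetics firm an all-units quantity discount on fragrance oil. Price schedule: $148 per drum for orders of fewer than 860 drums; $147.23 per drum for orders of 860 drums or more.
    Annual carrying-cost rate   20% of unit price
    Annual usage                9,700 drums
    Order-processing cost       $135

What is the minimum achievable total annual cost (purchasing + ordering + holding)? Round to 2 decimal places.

H₁ = 20%×$148 = $29.6000;  H₂ = 20%×$147.23 = $29.4460
EOQ₁ = √(2×9,700×135/29.6000) = 297.46  (< 860, feasible at tier 1)
EOQ₂ = √(2×9,700×135/29.4460) = 298.23  (< 860 → use Q = 860 at tier-2 price)
TC(tier 1 (EOQ₁), Q≈297.5) = $1,444,404.68
TC(tier 2, Q≈860.0) = $1,442,315.45
Minimum at tier 2: $1,442,315.45

$1,442,315.45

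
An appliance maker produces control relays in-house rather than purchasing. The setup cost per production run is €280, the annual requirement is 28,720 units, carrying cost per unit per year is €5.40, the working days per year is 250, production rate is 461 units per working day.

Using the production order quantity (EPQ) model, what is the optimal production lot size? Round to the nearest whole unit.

1,992 units

Daily demand d = 28,720/250 = 114.880; p = 461; 1 − d/p = 0.75080
EPQ = √(2DS / (H(1 − d/p)))
    = √(2 × 28,720 × 280 / (5.4 × 0.75080)) ≈ 1,991.71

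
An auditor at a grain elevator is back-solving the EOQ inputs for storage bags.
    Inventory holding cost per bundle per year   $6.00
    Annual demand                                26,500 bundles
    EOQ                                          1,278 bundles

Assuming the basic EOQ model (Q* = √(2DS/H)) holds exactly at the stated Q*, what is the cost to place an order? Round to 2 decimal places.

Since Q* = (2DS/H)^½, squaring gives Q*²·H = 2DS.
S = Q²H / (2D) = 1,278² × 6 / (2 × 26,500) = 184.9001

$184.90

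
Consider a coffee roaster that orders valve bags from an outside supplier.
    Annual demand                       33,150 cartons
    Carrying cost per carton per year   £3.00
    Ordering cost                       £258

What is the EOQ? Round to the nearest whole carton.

2DS/H = 2·33,150·258/3 = 5,701,800.00
EOQ = √5,701,800.00 ≈ 2,387.84

2,388 cartons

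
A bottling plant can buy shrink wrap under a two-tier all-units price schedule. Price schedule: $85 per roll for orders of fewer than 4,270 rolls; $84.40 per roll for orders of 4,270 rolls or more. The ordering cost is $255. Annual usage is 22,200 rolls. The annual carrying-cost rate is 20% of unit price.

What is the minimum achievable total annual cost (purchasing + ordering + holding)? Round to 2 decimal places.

H₁ = 20%×$85 = $17.0000;  H₂ = 20%×$84.40 = $16.8800
EOQ₁ = √(2×22,200×255/17.0000) = 816.09  (< 4,270, feasible at tier 1)
EOQ₂ = √(2×22,200×255/16.8800) = 818.98  (< 4,270 → use Q = 4,270 at tier-2 price)
TC(tier 1 (EOQ₁), Q≈816.1) = $1,900,873.50
TC(tier 2, Q≈4,270.0) = $1,911,044.56
Minimum at tier 1 (EOQ₁): $1,900,873.50

$1,900,873.50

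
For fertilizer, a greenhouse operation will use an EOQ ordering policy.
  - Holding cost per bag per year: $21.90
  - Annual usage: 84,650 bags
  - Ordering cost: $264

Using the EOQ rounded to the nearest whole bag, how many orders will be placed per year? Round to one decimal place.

Optimal lot size Q* = (2 × 84,650 × $264 / $21.9)^½ ≈ 1,428.59 → Q = 1,429
N = D/Q = 84,650/1,429 ≈ 59.237 orders/yr

59.2 orders per year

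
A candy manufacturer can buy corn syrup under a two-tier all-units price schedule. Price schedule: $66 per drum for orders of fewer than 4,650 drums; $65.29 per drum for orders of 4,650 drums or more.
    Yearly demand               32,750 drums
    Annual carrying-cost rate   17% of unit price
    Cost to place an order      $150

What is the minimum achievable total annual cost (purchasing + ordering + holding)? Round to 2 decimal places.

H₁ = 17%×$66 = $11.2200;  H₂ = 17%×$65.29 = $11.0993
EOQ₁ = √(2×32,750×150/11.2200) = 935.77  (< 4,650, feasible at tier 1)
EOQ₂ = √(2×32,750×150/11.0993) = 940.85  (< 4,650 → use Q = 4,650 at tier-2 price)
TC(tier 1 (EOQ₁), Q≈935.8) = $2,171,999.36
TC(tier 2, Q≈4,650.0) = $2,165,109.82
Minimum at tier 2: $2,165,109.82

$2,165,109.82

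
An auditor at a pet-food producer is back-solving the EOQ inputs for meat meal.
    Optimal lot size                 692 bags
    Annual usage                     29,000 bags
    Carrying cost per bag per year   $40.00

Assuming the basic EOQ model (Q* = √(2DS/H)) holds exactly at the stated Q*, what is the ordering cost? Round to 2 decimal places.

$330.25

EOQ relation: Q² = 2DS/H, so rearrange for the unknown.
S = Q²H / (2D) = 692² × 40 / (2 × 29,000) = 330.2510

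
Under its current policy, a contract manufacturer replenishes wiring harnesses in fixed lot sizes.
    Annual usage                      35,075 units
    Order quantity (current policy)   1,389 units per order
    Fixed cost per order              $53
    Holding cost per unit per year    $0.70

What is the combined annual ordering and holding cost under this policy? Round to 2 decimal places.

$1,824.50

Ordering: D/Q × S = 35,075/1,389 × $53 = $1,338.35
Holding:  Q/2 × H = 1,389/2 × $0.7 = $486.15
Total = $1,338.35 + $486.15 = $1,824.50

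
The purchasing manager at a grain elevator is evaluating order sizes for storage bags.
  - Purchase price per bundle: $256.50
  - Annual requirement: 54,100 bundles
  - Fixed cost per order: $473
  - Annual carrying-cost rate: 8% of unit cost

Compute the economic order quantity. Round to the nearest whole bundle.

1,579 bundles

Holding cost per bundle per year: H = 8% × $256.5 = $20.5200
2DS/H = 2·54,100·473/20.52 = 2,494,083.82
EOQ = √2,494,083.82 ≈ 1,579.27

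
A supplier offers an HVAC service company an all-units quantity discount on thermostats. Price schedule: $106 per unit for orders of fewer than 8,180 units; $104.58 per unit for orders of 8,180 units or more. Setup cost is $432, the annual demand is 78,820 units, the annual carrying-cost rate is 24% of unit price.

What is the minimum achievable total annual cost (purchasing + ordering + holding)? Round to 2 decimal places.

H₁ = 24%×$106 = $25.4400;  H₂ = 24%×$104.58 = $25.0992
EOQ₁ = √(2×78,820×432/25.4400) = 1,636.13  (< 8,180, feasible at tier 1)
EOQ₂ = √(2×78,820×432/25.0992) = 1,647.20  (< 8,180 → use Q = 8,180 at tier-2 price)
TC(tier 1 (EOQ₁), Q≈1,636.1) = $8,396,543.03
TC(tier 2, Q≈8,180.0) = $8,349,813.95
Minimum at tier 2: $8,349,813.95

$8,349,813.95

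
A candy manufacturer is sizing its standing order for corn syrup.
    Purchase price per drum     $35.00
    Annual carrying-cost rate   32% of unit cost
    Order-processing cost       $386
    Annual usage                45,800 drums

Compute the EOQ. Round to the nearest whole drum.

Carrying cost H = $35 × 32% = $11.2000/drum/yr
Optimal lot size Q* = (2 × 45,800 × $386 / $11.2)^½ ≈ 1,776.77

1,777 drums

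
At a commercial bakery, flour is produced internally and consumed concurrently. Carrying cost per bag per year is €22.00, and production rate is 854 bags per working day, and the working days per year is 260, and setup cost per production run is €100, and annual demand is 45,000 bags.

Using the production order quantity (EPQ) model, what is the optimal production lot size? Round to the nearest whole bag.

716 bags

d = 45,000/260 = 173.0769 bags/day;  effective holding cost H(1 − d/p) = 22·(1 − 173.0769/854) = 17.54134
Q* = √(2DS / H_eff) = √(2·45,000·100 / 17.54134) ≈ 716.29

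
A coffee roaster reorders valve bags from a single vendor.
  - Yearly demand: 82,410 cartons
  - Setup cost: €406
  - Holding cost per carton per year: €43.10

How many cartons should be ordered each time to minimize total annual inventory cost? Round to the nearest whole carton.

1,246 cartons

Optimal lot size Q* = (2 × 82,410 × €406 / €43.1)^½ ≈ 1,246.03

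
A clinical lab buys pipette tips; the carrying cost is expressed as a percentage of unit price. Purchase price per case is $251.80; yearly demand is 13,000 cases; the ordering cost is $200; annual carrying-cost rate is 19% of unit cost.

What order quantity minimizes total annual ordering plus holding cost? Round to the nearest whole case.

330 cases

Carrying cost H = $251.8 × 19% = $47.8420/case/yr
Optimal lot size Q* = (2 × 13,000 × $200 / $47.842)^½ ≈ 329.68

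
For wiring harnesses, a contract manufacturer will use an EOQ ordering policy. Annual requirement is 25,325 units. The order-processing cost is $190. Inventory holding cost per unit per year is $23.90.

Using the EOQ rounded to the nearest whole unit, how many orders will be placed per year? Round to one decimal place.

2DS/H = 2·25,325·190/23.9 = 402,656.90
EOQ = √402,656.90 ≈ 634.55 → Q = 635
N = D/Q = 25,325/635 ≈ 39.882 orders/yr

39.9 orders per year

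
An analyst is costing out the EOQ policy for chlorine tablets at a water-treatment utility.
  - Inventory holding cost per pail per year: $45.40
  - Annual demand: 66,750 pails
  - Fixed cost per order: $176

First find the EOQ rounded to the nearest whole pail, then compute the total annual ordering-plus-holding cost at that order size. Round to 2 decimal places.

2DS/H = 2·66,750·176/45.4 = 517,533.04
EOQ = √517,533.04 ≈ 719.40 → Q = 719 pails
Ordering: D/Q × S = 66,750/719 × $176 = $16,339.36
Holding:  Q/2 × H = 719/2 × $45.4 = $16,321.30
Total = $16,339.36 + $16,321.30 = $32,660.66

$32,660.66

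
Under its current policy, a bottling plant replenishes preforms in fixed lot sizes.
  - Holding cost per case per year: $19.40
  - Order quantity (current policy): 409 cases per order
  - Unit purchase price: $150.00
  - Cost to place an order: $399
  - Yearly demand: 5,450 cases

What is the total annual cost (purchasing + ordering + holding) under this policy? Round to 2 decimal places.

$826,784.05

Annual ordering cost = (D/Q)·S = (5,450/409) × 399 = $5,316.75
Annual holding cost  = (Q/2)·H = (409/2) × 19.4 = $3,967.30
Purchase cost = D·C = 5,450 × 150 = $817,500.00
Total = $5,316.75 + $3,967.30 + $817,500.00 = $826,784.05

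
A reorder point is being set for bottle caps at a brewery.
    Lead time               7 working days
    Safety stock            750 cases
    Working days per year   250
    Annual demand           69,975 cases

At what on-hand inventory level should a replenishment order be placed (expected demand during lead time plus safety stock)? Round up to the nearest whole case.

Daily demand d = 69,975 / 250 = 279.900 cases/day
Demand during lead time = 279.900 × 7 = 1,959.30
Reorder point = 1,959.30 + 750 = 2,709.30 → round up

2,710 cases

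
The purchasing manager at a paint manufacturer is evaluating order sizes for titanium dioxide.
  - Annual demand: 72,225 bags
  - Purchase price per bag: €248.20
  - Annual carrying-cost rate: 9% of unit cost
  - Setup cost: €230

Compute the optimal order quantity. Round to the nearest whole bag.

1,220 bags

H = i·C = 0.09 × €248.2 = €22.3380 per bag-year
Optimal lot size Q* = (2 × 72,225 × €230 / €22.338)^½ ≈ 1,219.55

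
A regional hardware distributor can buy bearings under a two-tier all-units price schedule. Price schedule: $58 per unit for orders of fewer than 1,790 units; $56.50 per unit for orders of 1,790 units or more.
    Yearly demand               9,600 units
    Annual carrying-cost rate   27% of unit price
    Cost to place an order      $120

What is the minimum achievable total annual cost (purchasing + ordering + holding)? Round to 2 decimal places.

H₁ = 27%×$58 = $15.6600;  H₂ = 27%×$56.50 = $15.2550
EOQ₁ = √(2×9,600×120/15.6600) = 383.57  (< 1,790, feasible at tier 1)
EOQ₂ = √(2×9,600×120/15.2550) = 388.63  (< 1,790 → use Q = 1,790 at tier-2 price)
TC(tier 1 (EOQ₁), Q≈383.6) = $562,806.72
TC(tier 2, Q≈1,790.0) = $556,696.80
Minimum at tier 2: $556,696.80

$556,696.80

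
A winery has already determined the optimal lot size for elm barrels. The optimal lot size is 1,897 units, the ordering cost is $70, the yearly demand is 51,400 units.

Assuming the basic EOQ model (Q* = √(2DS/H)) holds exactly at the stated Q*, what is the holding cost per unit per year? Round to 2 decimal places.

$2.00

From Q* = √(2DS/H) ⇒ Q*² = 2DS/H.
H = 2DS / Q² = 2 × 51,400 × 70 / 1,897² = 1.9997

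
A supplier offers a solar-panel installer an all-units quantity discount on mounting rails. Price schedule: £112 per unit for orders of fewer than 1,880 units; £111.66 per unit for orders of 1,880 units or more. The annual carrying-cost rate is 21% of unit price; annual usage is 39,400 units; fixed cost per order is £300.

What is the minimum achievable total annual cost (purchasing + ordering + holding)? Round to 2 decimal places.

£4,427,732.92

H₁ = 21%×£112 = £23.5200;  H₂ = 21%×£111.66 = £23.4486
EOQ₁ = √(2×39,400×300/23.5200) = 1,002.55  (< 1,880, feasible at tier 1)
EOQ₂ = √(2×39,400×300/23.4486) = 1,004.07  (< 1,880 → use Q = 1,880 at tier-2 price)
TC(tier 1 (EOQ₁), Q≈1,002.5) = £4,436,379.92
TC(tier 2, Q≈1,880.0) = £4,427,732.92
Minimum at tier 2: £4,427,732.92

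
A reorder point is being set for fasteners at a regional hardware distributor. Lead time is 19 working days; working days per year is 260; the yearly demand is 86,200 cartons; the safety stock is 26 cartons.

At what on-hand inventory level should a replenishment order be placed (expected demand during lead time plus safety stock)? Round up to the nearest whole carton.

6,326 cartons

Daily demand d = 86,200 / 260 = 331.538 cartons/day
Demand during lead time = 331.538 × 19 = 6,299.23
Reorder point = 6,299.23 + 26 = 6,325.23 → round up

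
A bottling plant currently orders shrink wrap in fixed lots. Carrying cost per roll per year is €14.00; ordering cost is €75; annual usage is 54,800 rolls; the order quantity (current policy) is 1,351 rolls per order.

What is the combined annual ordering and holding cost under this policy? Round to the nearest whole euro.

Ordering: D/Q × S = 54,800/1,351 × €75 = €3,042.19
Holding:  Q/2 × H = 1,351/2 × €14 = €9,457.00
Total = €3,042.19 + €9,457.00 = €12,499.19

€12,499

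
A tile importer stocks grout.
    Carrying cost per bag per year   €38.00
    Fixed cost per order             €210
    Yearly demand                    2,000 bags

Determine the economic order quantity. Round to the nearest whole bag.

Q* = √(2·D·S / H) = √(2·2,000·210 / 38) = √22,105.3 ≈ 148.68

149 bags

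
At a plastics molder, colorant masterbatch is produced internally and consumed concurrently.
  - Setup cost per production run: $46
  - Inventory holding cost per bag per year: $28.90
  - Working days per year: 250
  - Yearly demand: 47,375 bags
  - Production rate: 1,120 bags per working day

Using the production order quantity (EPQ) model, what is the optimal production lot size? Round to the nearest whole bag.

d = 47,375/250 = 189.5000 bags/day;  effective holding cost H(1 − d/p) = 28.9·(1 − 189.5000/1120) = 24.01022
Q* = √(2DS / H_eff) = √(2·47,375·46 / 24.01022) ≈ 426.06

426 bags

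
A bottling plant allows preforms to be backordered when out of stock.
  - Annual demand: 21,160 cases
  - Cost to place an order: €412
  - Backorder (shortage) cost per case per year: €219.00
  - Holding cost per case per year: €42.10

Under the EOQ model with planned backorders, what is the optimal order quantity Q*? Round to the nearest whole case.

Q* = √(2DS/H) · √((H + b)/b)
   = √(2 × 21,160 × 412 / 42.1) · √((42.1 + 219) / 219)
   = 643.547 × 1.0919 ≈ 702.69

703 cases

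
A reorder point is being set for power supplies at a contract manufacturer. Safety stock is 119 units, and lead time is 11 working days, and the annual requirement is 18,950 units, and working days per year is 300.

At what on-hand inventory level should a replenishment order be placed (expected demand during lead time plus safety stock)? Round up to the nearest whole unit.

Daily demand d = 18,950 / 300 = 63.167 units/day
Demand during lead time = 63.167 × 11 = 694.83
Reorder point = 694.83 + 119 = 813.83 → round up

814 units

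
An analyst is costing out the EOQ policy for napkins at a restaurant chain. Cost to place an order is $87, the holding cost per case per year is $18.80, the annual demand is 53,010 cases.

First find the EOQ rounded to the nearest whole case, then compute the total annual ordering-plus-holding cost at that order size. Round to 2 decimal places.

$13,168.39

Optimal lot size Q* = (2 × 53,010 × $87 / $18.8)^½ ≈ 700.45 → Q = 700 cases
Ordering: D/Q × S = 53,010/700 × $87 = $6,588.39
Holding:  Q/2 × H = 700/2 × $18.8 = $6,580.00
Total = $6,588.39 + $6,580.00 = $13,168.39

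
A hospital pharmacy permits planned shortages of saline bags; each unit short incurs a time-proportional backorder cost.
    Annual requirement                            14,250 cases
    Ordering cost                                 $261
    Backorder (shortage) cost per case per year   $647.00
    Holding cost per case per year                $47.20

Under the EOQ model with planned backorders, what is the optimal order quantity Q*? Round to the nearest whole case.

Q* = √(2DS/H) · √((H + b)/b)
   = √(2 × 14,250 × 261 / 47.2) · √((47.2 + 647) / 647)
   = 396.983 × 1.0358 ≈ 411.21

411 cases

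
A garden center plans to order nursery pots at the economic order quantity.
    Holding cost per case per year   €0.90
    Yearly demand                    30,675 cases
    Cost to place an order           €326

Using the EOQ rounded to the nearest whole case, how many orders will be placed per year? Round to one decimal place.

Q* = √(2·D·S / H) = √(2·30,675·326 / 0.9) = √22,222,333.3 ≈ 4,714.06 → Q = 4,714
N = D/Q = 30,675/4,714 ≈ 6.507 orders/yr

6.5 orders per year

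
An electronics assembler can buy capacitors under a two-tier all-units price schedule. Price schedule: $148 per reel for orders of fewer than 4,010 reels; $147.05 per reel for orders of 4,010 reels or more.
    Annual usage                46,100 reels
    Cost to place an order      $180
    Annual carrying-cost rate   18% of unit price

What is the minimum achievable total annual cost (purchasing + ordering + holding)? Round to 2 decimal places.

H₁ = 18%×$148 = $26.6400;  H₂ = 18%×$147.05 = $26.4690
EOQ₁ = √(2×46,100×180/26.6400) = 789.29  (< 4,010, feasible at tier 1)
EOQ₂ = √(2×46,100×180/26.4690) = 791.83  (< 4,010 → use Q = 4,010 at tier-2 price)
TC(tier 1 (EOQ₁), Q≈789.3) = $6,843,826.59
TC(tier 2, Q≈4,010.0) = $6,834,144.67
Minimum at tier 2: $6,834,144.67

$6,834,144.67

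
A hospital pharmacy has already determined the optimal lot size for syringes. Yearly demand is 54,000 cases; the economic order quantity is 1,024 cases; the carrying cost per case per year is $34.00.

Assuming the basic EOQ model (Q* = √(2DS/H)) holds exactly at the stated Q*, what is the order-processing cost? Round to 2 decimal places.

$330.11

EOQ relation: Q² = 2DS/H, so rearrange for the unknown.
S = Q²H / (2D) = 1,024² × 34 / (2 × 54,000) = 330.1073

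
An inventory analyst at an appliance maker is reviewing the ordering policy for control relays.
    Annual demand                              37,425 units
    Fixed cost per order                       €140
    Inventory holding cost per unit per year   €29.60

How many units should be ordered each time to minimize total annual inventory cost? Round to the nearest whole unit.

595 units

Q* = √(2·D·S / H) = √(2·37,425·140 / 29.6) = √354,020.3 ≈ 595.00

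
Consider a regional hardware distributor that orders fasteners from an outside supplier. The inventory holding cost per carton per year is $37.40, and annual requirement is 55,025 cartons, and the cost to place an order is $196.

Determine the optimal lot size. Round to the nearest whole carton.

Optimal lot size Q* = (2 × 55,025 × $196 / $37.4)^½ ≈ 759.43

759 cartons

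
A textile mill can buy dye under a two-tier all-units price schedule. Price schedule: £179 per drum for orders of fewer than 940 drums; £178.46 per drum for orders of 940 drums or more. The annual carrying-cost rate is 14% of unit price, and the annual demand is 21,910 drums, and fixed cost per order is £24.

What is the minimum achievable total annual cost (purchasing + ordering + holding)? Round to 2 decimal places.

£3,922,360.67

H₁ = 14%×£179 = £25.0600;  H₂ = 14%×£178.46 = £24.9844
EOQ₁ = √(2×21,910×24/25.0600) = 204.86  (< 940, feasible at tier 1)
EOQ₂ = √(2×21,910×24/24.9844) = 205.17  (< 940 → use Q = 940 at tier-2 price)
TC(tier 1 (EOQ₁), Q≈204.9) = £3,927,023.72
TC(tier 2, Q≈940.0) = £3,922,360.67
Minimum at tier 2: £3,922,360.67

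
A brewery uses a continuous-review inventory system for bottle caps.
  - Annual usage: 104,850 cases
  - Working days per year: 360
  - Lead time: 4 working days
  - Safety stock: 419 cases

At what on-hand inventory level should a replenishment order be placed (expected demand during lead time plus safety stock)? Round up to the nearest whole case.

1,584 cases

Daily demand d = 104,850 / 360 = 291.250 cases/day
Demand during lead time = 291.250 × 4 = 1,165.00
Reorder point = 1,165.00 + 419 = 1,584.00 → round up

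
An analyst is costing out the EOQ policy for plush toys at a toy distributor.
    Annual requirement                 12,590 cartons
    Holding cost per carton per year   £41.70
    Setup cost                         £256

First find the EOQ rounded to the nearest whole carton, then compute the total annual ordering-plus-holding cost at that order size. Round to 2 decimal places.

£16,395.17

Optimal lot size Q* = (2 × 12,590 × £256 / £41.7)^½ ≈ 393.17 → Q = 393 cartons
Ordering: D/Q × S = 12,590/393 × £256 = £8,201.12
Holding:  Q/2 × H = 393/2 × £41.7 = £8,194.05
Total = £8,201.12 + £8,194.05 = £16,395.17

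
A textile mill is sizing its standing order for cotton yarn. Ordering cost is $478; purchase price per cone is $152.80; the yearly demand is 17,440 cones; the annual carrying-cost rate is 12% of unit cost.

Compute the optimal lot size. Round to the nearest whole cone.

Carrying cost H = $152.8 × 12% = $18.3360/cone/yr
Optimal lot size Q* = (2 × 17,440 × $478 / $18.336)^½ ≈ 953.56

954 cones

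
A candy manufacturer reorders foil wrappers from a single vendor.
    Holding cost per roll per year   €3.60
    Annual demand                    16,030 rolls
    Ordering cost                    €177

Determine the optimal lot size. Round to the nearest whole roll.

1,256 rolls

Optimal lot size Q* = (2 × 16,030 × €177 / €3.6)^½ ≈ 1,255.50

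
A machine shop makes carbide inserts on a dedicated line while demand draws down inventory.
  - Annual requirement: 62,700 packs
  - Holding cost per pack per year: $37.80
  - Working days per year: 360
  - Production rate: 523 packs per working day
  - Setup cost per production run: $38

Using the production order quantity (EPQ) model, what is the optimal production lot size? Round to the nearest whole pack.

435 packs

Daily demand d = 62,700/360 = 174.167; p = 523; 1 − d/p = 0.66699
EPQ = √(2DS / (H(1 − d/p)))
    = √(2 × 62,700 × 38 / (37.8 × 0.66699)) ≈ 434.75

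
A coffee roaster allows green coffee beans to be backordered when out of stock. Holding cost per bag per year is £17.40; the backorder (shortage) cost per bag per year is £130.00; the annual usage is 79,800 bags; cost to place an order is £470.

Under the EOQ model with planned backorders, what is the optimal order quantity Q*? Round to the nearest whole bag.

2,211 bags

Q* = √(2DS/H) · √((H + b)/b)
   = √(2 × 79,800 × 470 / 17.4) · √((17.4 + 130) / 130)
   = 2,076.303 × 1.0648 ≈ 2,210.89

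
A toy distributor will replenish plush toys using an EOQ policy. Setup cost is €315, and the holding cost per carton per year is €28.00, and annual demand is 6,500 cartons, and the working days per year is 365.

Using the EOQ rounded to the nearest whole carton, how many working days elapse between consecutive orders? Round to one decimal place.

21.5 days

Optimal lot size Q* = (2 × 6,500 × €315 / €28)^½ ≈ 382.43 → Q = 382 cartons
Cycle time = (working days × Q)/D = (365 × 382) / 6,500 = 21.451 days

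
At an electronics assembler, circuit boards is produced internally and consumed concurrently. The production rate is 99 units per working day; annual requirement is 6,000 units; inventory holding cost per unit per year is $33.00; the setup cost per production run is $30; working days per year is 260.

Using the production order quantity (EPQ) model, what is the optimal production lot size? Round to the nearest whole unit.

Daily demand d = 6,000/260 = 23.077; p = 99; 1 − d/p = 0.76690
EPQ = √(2DS / (H(1 − d/p)))
    = √(2 × 6,000 × 30 / (33 × 0.76690)) ≈ 119.27

119 units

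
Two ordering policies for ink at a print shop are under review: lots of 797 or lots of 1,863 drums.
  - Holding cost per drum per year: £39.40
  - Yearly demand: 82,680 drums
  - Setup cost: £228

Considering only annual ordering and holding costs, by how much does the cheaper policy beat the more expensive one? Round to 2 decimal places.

Annual cost at Q: ordering D·S/Q plus holding Q·H/2.
TC(797) = (82,680/797)×228 + (797/2)×39.4 = £39,353.40
TC(1,863) = (82,680/1,863)×228 + (1,863/2)×39.4 = £46,819.75
Lots of 797 are cheaper by £7,466.35.

£7,466.35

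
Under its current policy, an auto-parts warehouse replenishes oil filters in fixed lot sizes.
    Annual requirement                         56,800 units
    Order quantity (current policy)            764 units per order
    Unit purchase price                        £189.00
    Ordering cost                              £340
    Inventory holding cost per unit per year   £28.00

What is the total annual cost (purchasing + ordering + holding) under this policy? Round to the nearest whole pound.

£10,771,173

Annual ordering cost = (D/Q)·S = (56,800/764) × 340 = £25,277.49
Annual holding cost  = (Q/2)·H = (764/2) × 28 = £10,696.00
Purchase cost = D·C = 56,800 × 189 = £10,735,200.00
Total = £25,277.49 + £10,696.00 + £10,735,200.00 = £10,771,173.49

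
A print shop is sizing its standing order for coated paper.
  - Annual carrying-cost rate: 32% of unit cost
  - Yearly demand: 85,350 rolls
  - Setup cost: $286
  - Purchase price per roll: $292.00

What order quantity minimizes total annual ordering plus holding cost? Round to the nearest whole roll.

723 rolls

H = i·C = 0.32 × $292 = $93.4400 per roll-year
EOQ = √(2DS/H) = √(2 × 85,350 × 286 / 93.44)
    = √(522,476.46) ≈ 722.83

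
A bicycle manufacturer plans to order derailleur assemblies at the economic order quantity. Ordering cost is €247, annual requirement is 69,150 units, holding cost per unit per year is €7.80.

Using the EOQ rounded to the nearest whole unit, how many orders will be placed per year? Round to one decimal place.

2DS/H = 2·69,150·247/7.8 = 4,379,500.00
EOQ = √4,379,500.00 ≈ 2,092.73 → Q = 2,093
N = D/Q = 69,150/2,093 ≈ 33.039 orders/yr

33.0 orders per year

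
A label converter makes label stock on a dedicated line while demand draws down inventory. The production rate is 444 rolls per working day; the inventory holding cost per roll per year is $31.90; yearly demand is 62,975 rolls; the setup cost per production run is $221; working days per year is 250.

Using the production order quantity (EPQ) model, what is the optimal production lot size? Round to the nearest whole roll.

Daily demand d = 62,975/250 = 251.900; p = 444; 1 − d/p = 0.43266
EPQ = √(2DS / (H(1 − d/p)))
    = √(2 × 62,975 × 221 / (31.9 × 0.43266)) ≈ 1,420.13

1,420 rolls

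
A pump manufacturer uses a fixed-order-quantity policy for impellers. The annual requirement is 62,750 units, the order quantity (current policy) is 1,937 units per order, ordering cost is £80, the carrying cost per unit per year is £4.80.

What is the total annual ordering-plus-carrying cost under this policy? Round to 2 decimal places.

£7,240.44

Orders/yr = 62,750/1,937 = 32.395; ordering cost = 32.395 × £80 = £2,591.64
Average inventory = 1,937/2 = 968.5; holding cost = 968.5 × £4.8 = £4,648.80
Total = £2,591.64 + £4,648.80 = £7,240.44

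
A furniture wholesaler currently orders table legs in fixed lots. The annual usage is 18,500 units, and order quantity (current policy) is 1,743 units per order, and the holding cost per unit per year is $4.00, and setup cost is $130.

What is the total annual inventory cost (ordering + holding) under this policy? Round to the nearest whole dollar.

Orders/yr = 18,500/1,743 = 10.614; ordering cost = 10.614 × $130 = $1,379.80
Average inventory = 1,743/2 = 871.5; holding cost = 871.5 × $4 = $3,486.00
Total = $1,379.80 + $3,486.00 = $4,865.80

$4,866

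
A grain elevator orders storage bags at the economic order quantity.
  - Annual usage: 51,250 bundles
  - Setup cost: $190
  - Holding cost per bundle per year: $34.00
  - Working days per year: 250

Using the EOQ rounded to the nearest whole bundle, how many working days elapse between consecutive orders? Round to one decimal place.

3.7 days

Q* = √(2·D·S / H) = √(2·51,250·190 / 34) = √572,794.1 ≈ 756.83 → Q = 757 bundles
Days between orders = 250 / (D/Q) = 250 / 67.701 ≈ 3.693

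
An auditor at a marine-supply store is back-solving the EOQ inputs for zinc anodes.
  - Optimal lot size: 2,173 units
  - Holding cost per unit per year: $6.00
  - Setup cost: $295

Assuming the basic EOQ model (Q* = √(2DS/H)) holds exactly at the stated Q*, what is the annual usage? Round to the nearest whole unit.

EOQ relation: Q² = 2DS/H, so rearrange for the unknown.
D = Q²H / (2S) = 2,173² × 6 / (2 × 295) = 48,019.62

48,020 units per year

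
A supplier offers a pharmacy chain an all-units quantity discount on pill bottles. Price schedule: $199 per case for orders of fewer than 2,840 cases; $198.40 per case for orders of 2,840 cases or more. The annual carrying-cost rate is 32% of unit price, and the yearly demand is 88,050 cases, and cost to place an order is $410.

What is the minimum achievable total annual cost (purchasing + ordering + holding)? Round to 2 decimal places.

$17,571,984.40

H₁ = 32%×$199 = $63.6800;  H₂ = 32%×$198.40 = $63.4880
EOQ₁ = √(2×88,050×410/63.6800) = 1,064.80  (< 2,840, feasible at tier 1)
EOQ₂ = √(2×88,050×410/63.4880) = 1,066.41  (< 2,840 → use Q = 2,840 at tier-2 price)
TC(tier 1 (EOQ₁), Q≈1,064.8) = $17,589,756.78
TC(tier 2, Q≈2,840.0) = $17,571,984.40
Minimum at tier 2: $17,571,984.40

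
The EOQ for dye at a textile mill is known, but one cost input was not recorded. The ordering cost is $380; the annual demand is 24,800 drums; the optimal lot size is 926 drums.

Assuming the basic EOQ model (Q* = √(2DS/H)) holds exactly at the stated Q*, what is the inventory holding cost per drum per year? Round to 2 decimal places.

EOQ relation: Q² = 2DS/H, so rearrange for the unknown.
H = 2DS / Q² = 2 × 24,800 × 380 / 926² = 21.9808

$21.98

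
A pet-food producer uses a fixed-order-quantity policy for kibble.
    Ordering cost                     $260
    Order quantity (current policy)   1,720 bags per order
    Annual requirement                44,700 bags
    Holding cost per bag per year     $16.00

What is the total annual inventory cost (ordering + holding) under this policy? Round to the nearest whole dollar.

Orders/yr = 44,700/1,720 = 25.988; ordering cost = 25.988 × $260 = $6,756.98
Average inventory = 1,720/2 = 860; holding cost = 860 × $16 = $13,760.00
Total = $6,756.98 + $13,760.00 = $20,516.98

$20,517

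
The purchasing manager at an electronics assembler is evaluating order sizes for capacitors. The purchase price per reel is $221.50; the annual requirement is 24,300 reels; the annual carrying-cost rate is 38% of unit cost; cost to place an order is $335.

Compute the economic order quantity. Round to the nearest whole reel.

H = i·C = 0.38 × $221.5 = $84.1700 per reel-year
EOQ = √(2DS/H) = √(2 × 24,300 × 335 / 84.17)
    = √(193,429.96) ≈ 439.81

440 reels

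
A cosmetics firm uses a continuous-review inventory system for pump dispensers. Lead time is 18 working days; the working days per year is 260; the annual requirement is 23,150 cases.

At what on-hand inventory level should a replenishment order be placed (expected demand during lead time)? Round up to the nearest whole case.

1,603 cases

Daily demand d = 23,150 / 260 = 89.038 cases/day
Demand during lead time = 89.038 × 18 = 1,602.69
Reorder point = 1,602.69 → round up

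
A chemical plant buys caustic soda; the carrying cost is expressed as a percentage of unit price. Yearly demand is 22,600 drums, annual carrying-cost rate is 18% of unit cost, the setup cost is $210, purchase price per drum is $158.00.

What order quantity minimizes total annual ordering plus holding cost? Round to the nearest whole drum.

578 drums

Carrying cost H = $158 × 18% = $28.4400/drum/yr
EOQ = √(2DS/H) = √(2 × 22,600 × 210 / 28.44)
    = √(333,755.27) ≈ 577.72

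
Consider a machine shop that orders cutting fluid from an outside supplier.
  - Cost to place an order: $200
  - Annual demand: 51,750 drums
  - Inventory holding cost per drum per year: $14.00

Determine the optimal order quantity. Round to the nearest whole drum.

Optimal lot size Q* = (2 × 51,750 × $200 / $14)^½ ≈ 1,215.97

1,216 drums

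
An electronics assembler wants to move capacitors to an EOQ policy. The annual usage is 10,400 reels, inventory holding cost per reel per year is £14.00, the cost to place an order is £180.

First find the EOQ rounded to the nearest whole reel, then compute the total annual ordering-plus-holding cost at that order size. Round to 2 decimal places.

Optimal lot size Q* = (2 × 10,400 × £180 / £14)^½ ≈ 517.13 → Q = 517 reels
Ordering: D/Q × S = 10,400/517 × £180 = £3,620.89
Holding:  Q/2 × H = 517/2 × £14 = £3,619.00
Total = £3,620.89 + £3,619.00 = £7,239.89

£7,239.89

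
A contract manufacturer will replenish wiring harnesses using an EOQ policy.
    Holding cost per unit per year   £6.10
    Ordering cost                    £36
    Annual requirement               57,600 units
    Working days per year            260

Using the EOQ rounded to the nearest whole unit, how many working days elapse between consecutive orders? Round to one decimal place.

3.7 days

EOQ = √(2DS/H) = √(2 × 57,600 × 36 / 6.1)
    = √(679,868.85) ≈ 824.54 → Q = 825 units
Days between orders = 260 / (D/Q) = 260 / 69.818 ≈ 3.724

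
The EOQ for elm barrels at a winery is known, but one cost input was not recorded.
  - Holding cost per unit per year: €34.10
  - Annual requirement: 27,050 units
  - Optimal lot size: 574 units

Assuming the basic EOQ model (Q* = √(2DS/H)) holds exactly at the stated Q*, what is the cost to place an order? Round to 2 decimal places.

€207.67

Since Q* = (2DS/H)^½, squaring gives Q*²·H = 2DS.
S = Q²H / (2D) = 574² × 34.1 / (2 × 27,050) = 207.6734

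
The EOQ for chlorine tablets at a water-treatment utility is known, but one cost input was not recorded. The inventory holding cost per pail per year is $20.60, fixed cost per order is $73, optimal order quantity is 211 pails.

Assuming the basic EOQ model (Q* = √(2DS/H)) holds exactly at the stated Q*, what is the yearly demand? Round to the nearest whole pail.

6,282 pails per year

From Q* = √(2DS/H) ⇒ Q*² = 2DS/H.
D = Q²H / (2S) = 211² × 20.6 / (2 × 73) = 6,281.73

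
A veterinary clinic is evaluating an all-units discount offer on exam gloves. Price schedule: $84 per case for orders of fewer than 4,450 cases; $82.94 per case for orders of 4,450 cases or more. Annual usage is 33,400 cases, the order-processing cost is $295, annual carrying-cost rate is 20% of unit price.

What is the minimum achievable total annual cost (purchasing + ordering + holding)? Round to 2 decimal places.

H₁ = 20%×$84 = $16.8000;  H₂ = 20%×$82.94 = $16.5880
EOQ₁ = √(2×33,400×295/16.8000) = 1,083.04  (< 4,450, feasible at tier 1)
EOQ₂ = √(2×33,400×295/16.5880) = 1,089.94  (< 4,450 → use Q = 4,450 at tier-2 price)
TC(tier 1 (EOQ₁), Q≈1,083.0) = $2,823,795.08
TC(tier 2, Q≈4,450.0) = $2,809,318.46
Minimum at tier 2: $2,809,318.46

$2,809,318.46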